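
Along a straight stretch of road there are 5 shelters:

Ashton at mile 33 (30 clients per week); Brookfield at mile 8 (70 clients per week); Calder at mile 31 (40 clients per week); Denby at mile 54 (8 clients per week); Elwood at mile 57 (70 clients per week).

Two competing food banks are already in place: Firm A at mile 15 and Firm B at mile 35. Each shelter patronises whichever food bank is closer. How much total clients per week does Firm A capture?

70

The indifferent point is the midpoint (15+35)/2 = 25; shelters left of it (closer to Firm A at 15) go to Firm A, those right go to Firm B.
  Brookfield at 8 (w=70) → Firm A
  Calder at 31 (w=40) → Firm B
  Ashton at 33 (w=30) → Firm B
  Denby at 54 (w=8) → Firm B
  Elwood at 57 (w=70) → Firm B
Firm A captures 70; Firm B captures 148.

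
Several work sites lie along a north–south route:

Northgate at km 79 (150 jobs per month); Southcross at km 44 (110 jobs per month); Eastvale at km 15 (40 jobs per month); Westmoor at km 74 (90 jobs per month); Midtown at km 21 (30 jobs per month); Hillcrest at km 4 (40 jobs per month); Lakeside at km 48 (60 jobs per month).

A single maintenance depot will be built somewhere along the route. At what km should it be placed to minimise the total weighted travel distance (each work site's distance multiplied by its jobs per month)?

x = 48

For a sum of weighted absolute distances on a line, the optimum is the weighted median (not the mean). Total weight W = 520; half-weight = 260.
Sort by position and accumulate weight:
  km 4 (Hillcrest, w=40) → cum 40
  km 15 (Eastvale, w=40) → cum 80
  km 21 (Midtown, w=30) → cum 110
  km 44 (Southcross, w=110) → cum 220
  km 48 (Lakeside, w=60) → cum 280  ≥ 260 → median here
  km 74 (Westmoor, w=90) → cum 370
  km 79 (Northgate, w=150) → cum 520
Optimal location: km 48.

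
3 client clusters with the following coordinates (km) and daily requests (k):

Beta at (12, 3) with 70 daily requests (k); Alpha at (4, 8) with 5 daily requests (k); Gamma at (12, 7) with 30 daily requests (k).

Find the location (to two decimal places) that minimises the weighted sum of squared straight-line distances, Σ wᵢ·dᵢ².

(11.62, 4.38)

The minimiser of Σwᵢ‖p−pᵢ‖² is the weighted centroid p* = (Σwᵢpᵢ)/(Σwᵢ).
Σwᵢ = 105.
Σwᵢxᵢ = 70·12 + 5·4 + 30·12 = 1220.
Σwᵢyᵢ = 70·3 + 5·8 + 30·7 = 460.
x* = 1220/105 = 11.62, y* = 460/105 = 4.38.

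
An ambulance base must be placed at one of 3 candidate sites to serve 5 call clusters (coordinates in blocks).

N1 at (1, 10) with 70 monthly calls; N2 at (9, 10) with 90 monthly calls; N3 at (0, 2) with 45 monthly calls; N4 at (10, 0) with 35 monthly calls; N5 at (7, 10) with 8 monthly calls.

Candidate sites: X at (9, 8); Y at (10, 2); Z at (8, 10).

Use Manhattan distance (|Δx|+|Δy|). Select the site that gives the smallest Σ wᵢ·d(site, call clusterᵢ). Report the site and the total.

Total weighted distance at each candidate:
  X (9, 8): total = 1902
  Y (10, 2): total = 2608
  Z (8, 10): total = 1728
Minimum is at Z with total 1728 blocks.

Z, total 1728 blocks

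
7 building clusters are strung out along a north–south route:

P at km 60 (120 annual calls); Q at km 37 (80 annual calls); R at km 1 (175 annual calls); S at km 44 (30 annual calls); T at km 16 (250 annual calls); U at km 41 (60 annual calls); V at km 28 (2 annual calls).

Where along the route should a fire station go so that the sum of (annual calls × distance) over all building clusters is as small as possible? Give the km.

x = 16

For a sum of weighted absolute distances on a line, the optimum is the weighted median (not the mean). Total weight W = 717; half-weight = 358.5.
Sort by position and accumulate weight:
  km 1 (R, w=175) → cum 175
  km 16 (T, w=250) → cum 425  ≥ 358.5 → median here
  km 28 (V, w=2) → cum 427
  km 37 (Q, w=80) → cum 507
  km 41 (U, w=60) → cum 567
  km 44 (S, w=30) → cum 597
  km 60 (P, w=120) → cum 717
Optimal location: km 16.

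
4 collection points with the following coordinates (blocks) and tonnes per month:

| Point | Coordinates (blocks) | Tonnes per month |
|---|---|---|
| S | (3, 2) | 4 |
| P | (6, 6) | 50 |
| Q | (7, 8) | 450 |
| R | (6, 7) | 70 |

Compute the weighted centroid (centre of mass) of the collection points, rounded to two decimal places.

The minimiser of Σwᵢ‖p−pᵢ‖² is the weighted centroid p* = (Σwᵢpᵢ)/(Σwᵢ).
Σwᵢ = 574.
Σwᵢxᵢ = 4·3 + 50·6 + 450·7 + 70·6 = 3882.
Σwᵢyᵢ = 4·2 + 50·6 + 450·8 + 70·7 = 4398.
x* = 3882/574 = 6.76, y* = 4398/574 = 7.66.

(6.76, 7.66)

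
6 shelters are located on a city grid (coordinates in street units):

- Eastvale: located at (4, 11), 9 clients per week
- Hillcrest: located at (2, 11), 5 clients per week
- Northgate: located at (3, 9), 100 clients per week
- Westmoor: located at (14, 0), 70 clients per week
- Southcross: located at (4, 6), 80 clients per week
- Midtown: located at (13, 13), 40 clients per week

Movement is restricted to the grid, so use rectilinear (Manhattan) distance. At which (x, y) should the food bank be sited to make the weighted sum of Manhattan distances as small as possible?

(4, 9)

Manhattan distance separates: Σwᵢ(|x−xᵢ|+|y−yᵢ|) = Σwᵢ|x−xᵢ| + Σwᵢ|y−yᵢ|, so x and y are optimised independently as 1-D weighted medians.
Total weight W = 304; half = 152.
x-coordinate, sorted with cumulative weight:
  x=2 (Hillcrest, w=5) cum 5
  x=3 (Northgate, w=100) cum 105
  x=4 (Eastvale, w=9) cum 114
  x=4 (Southcross, w=80) cum 194  ← median
  x=13 (Midtown, w=40) cum 234
  x=14 (Westmoor, w=70) cum 304
⇒ x* = 4
y-coordinate, sorted with cumulative weight:
  y=0 (Westmoor, w=70) cum 70
  y=6 (Southcross, w=80) cum 150
  y=9 (Northgate, w=100) cum 250  ← median
  y=11 (Eastvale, w=9) cum 259
  y=11 (Hillcrest, w=5) cum 264
  y=13 (Midtown, w=40) cum 304
⇒ y* = 9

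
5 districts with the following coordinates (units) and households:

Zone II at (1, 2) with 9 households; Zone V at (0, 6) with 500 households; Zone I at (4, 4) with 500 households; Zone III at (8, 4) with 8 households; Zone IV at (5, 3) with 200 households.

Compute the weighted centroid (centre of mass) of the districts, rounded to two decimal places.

(2.53, 4.64)

The minimiser of Σwᵢ‖p−pᵢ‖² is the weighted centroid p* = (Σwᵢpᵢ)/(Σwᵢ).
Σwᵢ = 1217.
Σwᵢxᵢ = 9·1 + 500·0 + 500·4 + 8·8 + 200·5 = 3073.
Σwᵢyᵢ = 9·2 + 500·6 + 500·4 + 8·4 + 200·3 = 5650.
x* = 3073/1217 = 2.53, y* = 5650/1217 = 4.64.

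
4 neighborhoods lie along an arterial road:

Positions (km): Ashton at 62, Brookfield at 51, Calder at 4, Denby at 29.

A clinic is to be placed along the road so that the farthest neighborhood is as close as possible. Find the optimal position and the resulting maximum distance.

The 1-center on a line is the midpoint of the two extreme points: leftmost at 4, rightmost at 62.
Optimal location = (4 + 62)/2 = 33; maximum distance = (62 − 4)/2 = 29.

location 33, max distance 29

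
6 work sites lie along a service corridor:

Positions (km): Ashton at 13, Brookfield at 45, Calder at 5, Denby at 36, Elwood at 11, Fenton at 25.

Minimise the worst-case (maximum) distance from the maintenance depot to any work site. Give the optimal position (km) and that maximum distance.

The 1-center on a line is the midpoint of the two extreme points: leftmost at 5, rightmost at 45.
Optimal location = (5 + 45)/2 = 25; maximum distance = (45 − 5)/2 = 20.

location 25, max distance 20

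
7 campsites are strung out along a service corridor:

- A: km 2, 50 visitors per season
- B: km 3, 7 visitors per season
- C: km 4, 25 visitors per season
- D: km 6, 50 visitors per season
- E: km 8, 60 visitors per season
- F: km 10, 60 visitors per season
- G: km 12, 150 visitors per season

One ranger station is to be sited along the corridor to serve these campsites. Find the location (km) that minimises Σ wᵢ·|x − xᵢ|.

x = 10

For a sum of weighted absolute distances on a line, the optimum is the weighted median (not the mean). Total weight W = 402; half-weight = 201.
Sort by position and accumulate weight:
  km 2 (A, w=50) → cum 50
  km 3 (B, w=7) → cum 57
  km 4 (C, w=25) → cum 82
  km 6 (D, w=50) → cum 132
  km 8 (E, w=60) → cum 192
  km 10 (F, w=60) → cum 252  ≥ 201 → median here
  km 12 (G, w=150) → cum 402
Optimal location: km 10.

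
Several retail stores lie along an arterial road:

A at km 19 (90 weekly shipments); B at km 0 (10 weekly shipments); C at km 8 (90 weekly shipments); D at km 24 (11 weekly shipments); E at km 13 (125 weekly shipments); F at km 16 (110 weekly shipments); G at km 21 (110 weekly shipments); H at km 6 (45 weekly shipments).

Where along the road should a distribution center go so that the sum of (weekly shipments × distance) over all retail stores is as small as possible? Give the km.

For a sum of weighted absolute distances on a line, the optimum is the weighted median (not the mean). Total weight W = 591; half-weight = 295.5.
Sort by position and accumulate weight:
  km 0 (B, w=10) → cum 10
  km 6 (H, w=45) → cum 55
  km 8 (C, w=90) → cum 145
  km 13 (E, w=125) → cum 270
  km 16 (F, w=110) → cum 380  ≥ 295.5 → median here
  km 19 (A, w=90) → cum 470
  km 21 (G, w=110) → cum 580
  km 24 (D, w=11) → cum 591
Optimal location: km 16.

x = 16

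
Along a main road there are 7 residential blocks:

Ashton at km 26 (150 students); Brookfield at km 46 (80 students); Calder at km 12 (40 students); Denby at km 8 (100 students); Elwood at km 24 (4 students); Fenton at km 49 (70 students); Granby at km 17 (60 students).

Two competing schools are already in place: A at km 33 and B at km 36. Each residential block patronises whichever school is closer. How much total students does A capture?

354

The indifferent point is the midpoint (33+36)/2 = 34.5; residential blocks left of it (closer to A at 33) go to A, those right go to B.
  Denby at 8 (w=100) → A
  Calder at 12 (w=40) → A
  Granby at 17 (w=60) → A
  Elwood at 24 (w=4) → A
  Ashton at 26 (w=150) → A
  Brookfield at 46 (w=80) → B
  Fenton at 49 (w=70) → B
A captures 354; B captures 150.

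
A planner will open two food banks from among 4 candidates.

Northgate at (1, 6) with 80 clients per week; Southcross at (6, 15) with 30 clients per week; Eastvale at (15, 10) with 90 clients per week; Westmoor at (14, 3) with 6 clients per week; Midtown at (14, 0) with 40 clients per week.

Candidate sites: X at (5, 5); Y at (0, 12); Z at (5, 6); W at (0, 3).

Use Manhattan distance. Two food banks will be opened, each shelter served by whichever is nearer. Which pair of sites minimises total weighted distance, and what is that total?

{X, Z}, total 2506

Evaluate every pair (each demand assigned to the nearer of the two):
  {X, Z}: total = 2506
  {Y, Z}: total = 2522
  {Z, W}: total = 2552
  {X, W}: total = 2626
  {X, Y}: total = 2646
  {Y, W}: total = 2884
Best pair: {X, Z} with total 2506.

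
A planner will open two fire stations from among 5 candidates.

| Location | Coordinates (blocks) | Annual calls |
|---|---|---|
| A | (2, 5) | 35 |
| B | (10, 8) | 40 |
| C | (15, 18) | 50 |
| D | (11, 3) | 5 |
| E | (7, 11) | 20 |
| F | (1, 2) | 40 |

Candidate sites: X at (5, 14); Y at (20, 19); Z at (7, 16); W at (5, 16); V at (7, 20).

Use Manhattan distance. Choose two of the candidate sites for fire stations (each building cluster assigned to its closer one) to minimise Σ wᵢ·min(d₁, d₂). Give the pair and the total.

{X, Y}, total 1985

Evaluate every pair (each demand assigned to the nearer of the two):
  {X, Y}: total = 1985
  {X, Z}: total = 2185
  {X, V}: total = 2185
  {Y, W}: total = 2265
  {X, W}: total = 2285
  {Y, Z}: total = 2285
  {Z, W}: total = 2335
  {W, V}: total = 2465
  {Z, V}: total = 2485
  {Y, V}: total = 2845
Best pair: {X, Y} with total 1985.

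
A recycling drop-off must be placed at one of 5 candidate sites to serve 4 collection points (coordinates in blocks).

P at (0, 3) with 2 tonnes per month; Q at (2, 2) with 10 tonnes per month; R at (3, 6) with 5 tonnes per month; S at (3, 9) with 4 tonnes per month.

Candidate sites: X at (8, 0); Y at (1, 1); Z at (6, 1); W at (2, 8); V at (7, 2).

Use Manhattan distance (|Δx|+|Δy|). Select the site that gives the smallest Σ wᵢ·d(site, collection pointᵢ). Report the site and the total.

W, total 97 blocks

Total weighted distance at each candidate:
  X (8, 0): total = 213
  Y (1, 1): total = 101
  Z (6, 1): total = 150
  W (2, 8): total = 97
  V (7, 2): total = 150
Minimum is at W with total 97 blocks.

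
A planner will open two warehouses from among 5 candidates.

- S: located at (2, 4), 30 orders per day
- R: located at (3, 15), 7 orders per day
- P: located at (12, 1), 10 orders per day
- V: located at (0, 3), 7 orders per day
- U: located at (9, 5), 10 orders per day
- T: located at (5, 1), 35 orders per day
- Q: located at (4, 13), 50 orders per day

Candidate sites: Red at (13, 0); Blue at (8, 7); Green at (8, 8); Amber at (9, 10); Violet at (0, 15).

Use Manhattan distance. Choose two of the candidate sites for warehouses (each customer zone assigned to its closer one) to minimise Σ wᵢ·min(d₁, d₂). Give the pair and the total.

{Blue, Violet}, total 1120

Evaluate every pair (each demand assigned to the nearer of the two):
  {Blue, Violet}: total = 1120
  {Green, Violet}: total = 1205
  {Red, Violet}: total = 1220
  {Blue, Amber}: total = 1276
  {Red, Green}: total = 1300
  {Red, Blue}: total = 1310
  {Blue, Green}: total = 1333
  {Red, Amber}: total = 1364
  {Green, Amber}: total = 1368
  {Amber, Violet}: total = 1420
Best pair: {Blue, Violet} with total 1120.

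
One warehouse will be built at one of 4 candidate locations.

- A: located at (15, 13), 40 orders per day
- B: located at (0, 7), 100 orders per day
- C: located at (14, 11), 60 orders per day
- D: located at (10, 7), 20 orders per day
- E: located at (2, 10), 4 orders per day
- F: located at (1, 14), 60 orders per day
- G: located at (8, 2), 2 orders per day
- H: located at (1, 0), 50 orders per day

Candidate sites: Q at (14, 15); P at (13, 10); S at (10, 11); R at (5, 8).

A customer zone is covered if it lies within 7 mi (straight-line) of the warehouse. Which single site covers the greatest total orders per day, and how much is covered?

Coverage radius r = 7 mi; a point is covered iff (Δx)²+(Δy)² ≤ 7² = 49.
  Q (14, 15): covers {A, C} → 100
  P (13, 10): covers {A, C, D} → 120
  S (10, 11): covers {A, C, D} → 120
  R (5, 8): covers {B, D, E, G} → 126
Maximum coverage at R: 126 orders per day.

R, covering 126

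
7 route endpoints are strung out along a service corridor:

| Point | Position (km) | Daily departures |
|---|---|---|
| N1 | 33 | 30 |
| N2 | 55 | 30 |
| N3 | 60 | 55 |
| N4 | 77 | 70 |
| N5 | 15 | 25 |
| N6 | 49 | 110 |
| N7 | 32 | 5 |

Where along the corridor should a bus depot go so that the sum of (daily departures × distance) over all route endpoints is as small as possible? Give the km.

x = 49

For a sum of weighted absolute distances on a line, the optimum is the weighted median (not the mean). Total weight W = 325; half-weight = 162.5.
Sort by position and accumulate weight:
  km 15 (N5, w=25) → cum 25
  km 32 (N7, w=5) → cum 30
  km 33 (N1, w=30) → cum 60
  km 49 (N6, w=110) → cum 170  ≥ 162.5 → median here
  km 55 (N2, w=30) → cum 200
  km 60 (N3, w=55) → cum 255
  km 77 (N4, w=70) → cum 325
Optimal location: km 49.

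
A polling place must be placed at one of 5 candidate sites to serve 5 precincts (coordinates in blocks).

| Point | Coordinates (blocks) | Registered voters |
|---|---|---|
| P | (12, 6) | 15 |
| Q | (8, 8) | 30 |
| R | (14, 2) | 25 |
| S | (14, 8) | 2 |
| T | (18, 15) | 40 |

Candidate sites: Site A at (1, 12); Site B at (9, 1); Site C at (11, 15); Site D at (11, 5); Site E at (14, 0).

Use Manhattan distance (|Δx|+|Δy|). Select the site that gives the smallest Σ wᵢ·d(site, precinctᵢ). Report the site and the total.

Site D, total 1052 blocks

Total weighted distance at each candidate:
  Site A (1, 12): total = 1994
  Site B (9, 1): total = 1454
  Site C (11, 15): total = 1150
  Site D (11, 5): total = 1052
  Site E (14, 0): total = 1366
Minimum is at Site D with total 1052 blocks.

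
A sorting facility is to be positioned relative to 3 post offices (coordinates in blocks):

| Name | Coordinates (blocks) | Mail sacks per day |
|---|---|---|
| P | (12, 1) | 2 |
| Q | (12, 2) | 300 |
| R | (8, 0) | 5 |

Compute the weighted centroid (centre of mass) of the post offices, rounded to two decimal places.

The minimiser of Σwᵢ‖p−pᵢ‖² is the weighted centroid p* = (Σwᵢpᵢ)/(Σwᵢ).
Σwᵢ = 307.
Σwᵢxᵢ = 2·12 + 300·12 + 5·8 = 3664.
Σwᵢyᵢ = 2·1 + 300·2 + 5·0 = 602.
x* = 3664/307 = 11.93, y* = 602/307 = 1.96.

(11.93, 1.96)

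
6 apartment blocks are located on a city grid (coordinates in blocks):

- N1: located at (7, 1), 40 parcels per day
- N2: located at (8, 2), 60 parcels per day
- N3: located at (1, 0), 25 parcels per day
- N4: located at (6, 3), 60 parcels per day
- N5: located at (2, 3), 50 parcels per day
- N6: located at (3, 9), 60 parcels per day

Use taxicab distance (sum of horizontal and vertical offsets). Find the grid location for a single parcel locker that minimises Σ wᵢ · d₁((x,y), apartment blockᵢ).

Manhattan distance separates: Σwᵢ(|x−xᵢ|+|y−yᵢ|) = Σwᵢ|x−xᵢ| + Σwᵢ|y−yᵢ|, so x and y are optimised independently as 1-D weighted medians.
Total weight W = 295; half = 147.5.
x-coordinate, sorted with cumulative weight:
  x=1 (N3, w=25) cum 25
  x=2 (N5, w=50) cum 75
  x=3 (N6, w=60) cum 135
  x=6 (N4, w=60) cum 195  ← median
  x=7 (N1, w=40) cum 235
  x=8 (N2, w=60) cum 295
⇒ x* = 6
y-coordinate, sorted with cumulative weight:
  y=0 (N3, w=25) cum 25
  y=1 (N1, w=40) cum 65
  y=2 (N2, w=60) cum 125
  y=3 (N4, w=60) cum 185  ← median
  y=3 (N5, w=50) cum 235
  y=9 (N6, w=60) cum 295
⇒ y* = 3

(6, 3)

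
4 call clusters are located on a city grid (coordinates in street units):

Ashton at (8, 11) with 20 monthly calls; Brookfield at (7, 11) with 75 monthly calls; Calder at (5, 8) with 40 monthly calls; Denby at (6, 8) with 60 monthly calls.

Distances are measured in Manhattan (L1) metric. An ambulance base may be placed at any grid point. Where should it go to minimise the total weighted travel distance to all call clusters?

(6, 8)

Manhattan distance separates: Σwᵢ(|x−xᵢ|+|y−yᵢ|) = Σwᵢ|x−xᵢ| + Σwᵢ|y−yᵢ|, so x and y are optimised independently as 1-D weighted medians.
Total weight W = 195; half = 97.5.
x-coordinate, sorted with cumulative weight:
  x=5 (Calder, w=40) cum 40
  x=6 (Denby, w=60) cum 100  ← median
  x=7 (Brookfield, w=75) cum 175
  x=8 (Ashton, w=20) cum 195
⇒ x* = 6
y-coordinate, sorted with cumulative weight:
  y=8 (Calder, w=40) cum 40
  y=8 (Denby, w=60) cum 100  ← median
  y=11 (Ashton, w=20) cum 120
  y=11 (Brookfield, w=75) cum 195
⇒ y* = 8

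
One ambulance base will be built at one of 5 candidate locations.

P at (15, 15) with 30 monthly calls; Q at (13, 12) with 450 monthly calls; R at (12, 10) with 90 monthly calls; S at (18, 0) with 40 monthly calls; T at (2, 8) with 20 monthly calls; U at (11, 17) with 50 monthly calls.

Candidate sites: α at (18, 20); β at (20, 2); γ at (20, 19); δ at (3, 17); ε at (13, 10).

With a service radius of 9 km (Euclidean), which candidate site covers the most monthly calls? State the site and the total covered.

ε, covering 620

Coverage radius r = 9 km; a point is covered iff (Δx)²+(Δy)² ≤ 9² = 81.
  α (18, 20): covers {P, U} → 80
  β (20, 2): covers {S} → 40
  γ (20, 19): covers {P} → 30
  δ (3, 17): covers {U} → 50
  ε (13, 10): covers {P, Q, R, U} → 620
Maximum coverage at ε: 620 monthly calls.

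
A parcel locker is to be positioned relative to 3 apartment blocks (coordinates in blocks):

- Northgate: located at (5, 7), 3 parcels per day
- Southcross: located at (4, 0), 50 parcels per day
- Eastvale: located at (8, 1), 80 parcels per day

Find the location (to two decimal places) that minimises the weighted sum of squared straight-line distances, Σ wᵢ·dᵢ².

(6.43, 0.76)

The minimiser of Σwᵢ‖p−pᵢ‖² is the weighted centroid p* = (Σwᵢpᵢ)/(Σwᵢ).
Σwᵢ = 133.
Σwᵢxᵢ = 3·5 + 50·4 + 80·8 = 855.
Σwᵢyᵢ = 3·7 + 50·0 + 80·1 = 101.
x* = 855/133 = 6.43, y* = 101/133 = 0.76.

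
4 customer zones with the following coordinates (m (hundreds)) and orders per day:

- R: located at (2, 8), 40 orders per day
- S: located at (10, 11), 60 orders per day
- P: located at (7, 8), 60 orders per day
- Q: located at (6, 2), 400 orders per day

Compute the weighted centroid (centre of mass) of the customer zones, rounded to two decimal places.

(6.25, 4.04)

The minimiser of Σwᵢ‖p−pᵢ‖² is the weighted centroid p* = (Σwᵢpᵢ)/(Σwᵢ).
Σwᵢ = 560.
Σwᵢxᵢ = 40·2 + 60·10 + 60·7 + 400·6 = 3500.
Σwᵢyᵢ = 40·8 + 60·11 + 60·8 + 400·2 = 2260.
x* = 3500/560 = 6.25, y* = 2260/560 = 4.04.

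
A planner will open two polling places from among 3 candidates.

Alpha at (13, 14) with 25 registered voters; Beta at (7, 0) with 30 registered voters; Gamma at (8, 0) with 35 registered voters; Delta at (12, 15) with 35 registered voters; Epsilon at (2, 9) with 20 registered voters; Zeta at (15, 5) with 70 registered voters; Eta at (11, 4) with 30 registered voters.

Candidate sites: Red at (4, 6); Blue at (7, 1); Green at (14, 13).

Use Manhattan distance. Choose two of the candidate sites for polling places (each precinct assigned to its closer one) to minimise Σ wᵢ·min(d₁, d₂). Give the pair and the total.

{Blue, Green}, total 1390

Evaluate every pair (each demand assigned to the nearer of the two):
  {Blue, Green}: total = 1390
  {Red, Green}: total = 1810
  {Red, Blue}: total = 2270
Best pair: {Blue, Green} with total 1390.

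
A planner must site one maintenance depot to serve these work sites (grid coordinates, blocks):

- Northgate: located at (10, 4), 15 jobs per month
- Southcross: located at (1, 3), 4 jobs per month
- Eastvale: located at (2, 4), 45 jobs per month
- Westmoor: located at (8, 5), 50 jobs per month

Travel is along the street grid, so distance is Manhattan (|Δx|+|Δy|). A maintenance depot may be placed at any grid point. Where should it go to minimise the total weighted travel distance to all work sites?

(8, 4)

Manhattan distance separates: Σwᵢ(|x−xᵢ|+|y−yᵢ|) = Σwᵢ|x−xᵢ| + Σwᵢ|y−yᵢ|, so x and y are optimised independently as 1-D weighted medians.
Total weight W = 114; half = 57.
x-coordinate, sorted with cumulative weight:
  x=1 (Southcross, w=4) cum 4
  x=2 (Eastvale, w=45) cum 49
  x=8 (Westmoor, w=50) cum 99  ← median
  x=10 (Northgate, w=15) cum 114
⇒ x* = 8
y-coordinate, sorted with cumulative weight:
  y=3 (Southcross, w=4) cum 4
  y=4 (Northgate, w=15) cum 19
  y=4 (Eastvale, w=45) cum 64  ← median
  y=5 (Westmoor, w=50) cum 114
⇒ y* = 4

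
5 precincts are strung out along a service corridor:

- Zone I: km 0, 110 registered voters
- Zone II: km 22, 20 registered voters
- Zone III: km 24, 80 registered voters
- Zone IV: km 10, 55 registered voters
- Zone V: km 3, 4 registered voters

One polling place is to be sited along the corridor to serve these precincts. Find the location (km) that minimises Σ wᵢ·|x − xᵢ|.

x = 10

For a sum of weighted absolute distances on a line, the optimum is the weighted median (not the mean). Total weight W = 269; half-weight = 134.5.
Sort by position and accumulate weight:
  km 0 (Zone I, w=110) → cum 110
  km 3 (Zone V, w=4) → cum 114
  km 10 (Zone IV, w=55) → cum 169  ≥ 134.5 → median here
  km 22 (Zone II, w=20) → cum 189
  km 24 (Zone III, w=80) → cum 269
Optimal location: km 10.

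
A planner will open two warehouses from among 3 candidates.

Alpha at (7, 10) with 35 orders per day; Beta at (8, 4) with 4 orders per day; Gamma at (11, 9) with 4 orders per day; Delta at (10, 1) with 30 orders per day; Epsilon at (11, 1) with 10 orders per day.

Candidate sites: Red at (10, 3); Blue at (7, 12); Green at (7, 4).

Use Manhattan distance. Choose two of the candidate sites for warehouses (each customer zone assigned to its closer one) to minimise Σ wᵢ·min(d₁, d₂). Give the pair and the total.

Evaluate every pair (each demand assigned to the nearer of the two):
  {Red, Blue}: total = 200
  {Red, Green}: total = 332
  {Blue, Green}: total = 352
Best pair: {Red, Blue} with total 200.

{Red, Blue}, total 200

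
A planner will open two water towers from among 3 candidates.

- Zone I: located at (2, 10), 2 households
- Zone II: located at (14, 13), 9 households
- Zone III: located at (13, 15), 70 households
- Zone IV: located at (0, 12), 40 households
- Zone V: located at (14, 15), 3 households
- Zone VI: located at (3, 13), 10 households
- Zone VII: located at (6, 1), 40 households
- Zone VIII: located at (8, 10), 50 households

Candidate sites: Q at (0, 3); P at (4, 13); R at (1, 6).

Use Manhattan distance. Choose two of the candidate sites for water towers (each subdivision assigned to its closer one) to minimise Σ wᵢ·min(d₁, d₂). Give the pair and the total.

Evaluate every pair (each demand assigned to the nearer of the two):
  {Q, P}: total = 1786
  {P, R}: total = 1866
  {Q, R}: total = 2966
Best pair: {Q, P} with total 1786.

{Q, P}, total 1786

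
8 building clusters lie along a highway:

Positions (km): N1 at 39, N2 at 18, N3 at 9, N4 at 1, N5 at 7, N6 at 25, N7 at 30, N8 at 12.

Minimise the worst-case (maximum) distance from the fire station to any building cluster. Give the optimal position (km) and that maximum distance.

The 1-center on a line is the midpoint of the two extreme points: leftmost at 1, rightmost at 39.
Optimal location = (1 + 39)/2 = 20; maximum distance = (39 − 1)/2 = 19.

location 20, max distance 19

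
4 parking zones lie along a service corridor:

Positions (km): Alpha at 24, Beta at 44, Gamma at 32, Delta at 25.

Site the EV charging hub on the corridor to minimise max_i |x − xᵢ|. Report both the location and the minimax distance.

location 34, max distance 10

The 1-center on a line is the midpoint of the two extreme points: leftmost at 24, rightmost at 44.
Optimal location = (24 + 44)/2 = 34; maximum distance = (44 − 24)/2 = 10.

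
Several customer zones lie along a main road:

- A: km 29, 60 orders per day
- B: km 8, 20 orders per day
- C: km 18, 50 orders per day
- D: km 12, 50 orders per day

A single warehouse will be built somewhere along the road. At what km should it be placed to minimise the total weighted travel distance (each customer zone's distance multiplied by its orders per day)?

x = 18

For a sum of weighted absolute distances on a line, the optimum is the weighted median (not the mean). Total weight W = 180; half-weight = 90.
Sort by position and accumulate weight:
  km 8 (B, w=20) → cum 20
  km 12 (D, w=50) → cum 70
  km 18 (C, w=50) → cum 120  ≥ 90 → median here
  km 29 (A, w=60) → cum 180
Optimal location: km 18.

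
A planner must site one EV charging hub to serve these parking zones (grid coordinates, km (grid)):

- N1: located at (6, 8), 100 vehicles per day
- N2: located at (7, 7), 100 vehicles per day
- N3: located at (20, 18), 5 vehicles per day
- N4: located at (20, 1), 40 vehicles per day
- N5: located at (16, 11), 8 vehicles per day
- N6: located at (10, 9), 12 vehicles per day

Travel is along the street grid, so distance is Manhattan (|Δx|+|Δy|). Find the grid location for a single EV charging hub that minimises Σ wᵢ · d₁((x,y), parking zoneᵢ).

(7, 7)

Manhattan distance separates: Σwᵢ(|x−xᵢ|+|y−yᵢ|) = Σwᵢ|x−xᵢ| + Σwᵢ|y−yᵢ|, so x and y are optimised independently as 1-D weighted medians.
Total weight W = 265; half = 132.5.
x-coordinate, sorted with cumulative weight:
  x=6 (N1, w=100) cum 100
  x=7 (N2, w=100) cum 200  ← median
  x=10 (N6, w=12) cum 212
  x=16 (N5, w=8) cum 220
  x=20 (N3, w=5) cum 225
  x=20 (N4, w=40) cum 265
⇒ x* = 7
y-coordinate, sorted with cumulative weight:
  y=1 (N4, w=40) cum 40
  y=7 (N2, w=100) cum 140  ← median
  y=8 (N1, w=100) cum 240
  y=9 (N6, w=12) cum 252
  y=11 (N5, w=8) cum 260
  y=18 (N3, w=5) cum 265
⇒ y* = 7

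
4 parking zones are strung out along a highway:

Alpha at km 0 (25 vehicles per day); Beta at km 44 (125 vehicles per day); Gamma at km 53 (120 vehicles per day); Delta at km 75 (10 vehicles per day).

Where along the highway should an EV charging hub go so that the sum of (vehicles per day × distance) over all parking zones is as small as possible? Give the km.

For a sum of weighted absolute distances on a line, the optimum is the weighted median (not the mean). Total weight W = 280; half-weight = 140.
Sort by position and accumulate weight:
  km 0 (Alpha, w=25) → cum 25
  km 44 (Beta, w=125) → cum 150  ≥ 140 → median here
  km 53 (Gamma, w=120) → cum 270
  km 75 (Delta, w=10) → cum 280
Optimal location: km 44.

x = 44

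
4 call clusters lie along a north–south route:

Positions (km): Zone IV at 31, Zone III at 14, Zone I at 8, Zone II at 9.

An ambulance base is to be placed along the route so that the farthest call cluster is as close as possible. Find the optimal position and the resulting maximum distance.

location 19.5, max distance 11.5

The 1-center on a line is the midpoint of the two extreme points: leftmost at 8, rightmost at 31.
Optimal location = (8 + 31)/2 = 19.5; maximum distance = (31 − 8)/2 = 11.5.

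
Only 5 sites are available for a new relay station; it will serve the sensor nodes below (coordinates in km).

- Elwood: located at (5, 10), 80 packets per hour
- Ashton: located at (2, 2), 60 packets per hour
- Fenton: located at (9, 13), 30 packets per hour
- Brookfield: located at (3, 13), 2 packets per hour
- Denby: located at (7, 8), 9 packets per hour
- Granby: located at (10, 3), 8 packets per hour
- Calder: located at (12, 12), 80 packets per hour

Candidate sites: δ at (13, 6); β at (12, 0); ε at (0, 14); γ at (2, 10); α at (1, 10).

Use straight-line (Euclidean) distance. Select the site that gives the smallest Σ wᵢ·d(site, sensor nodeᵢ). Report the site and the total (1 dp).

γ, total 1904.1 km

Total weighted distance at each candidate:
  δ (13, 6): total = 2261.6
  β (12, 0): total = 3094.0
  ε (0, 14): total = 2695.3
  γ (2, 10): total = 1904.1
  α (1, 10): total = 2109.8
Minimum is at γ with total 1904.1 km.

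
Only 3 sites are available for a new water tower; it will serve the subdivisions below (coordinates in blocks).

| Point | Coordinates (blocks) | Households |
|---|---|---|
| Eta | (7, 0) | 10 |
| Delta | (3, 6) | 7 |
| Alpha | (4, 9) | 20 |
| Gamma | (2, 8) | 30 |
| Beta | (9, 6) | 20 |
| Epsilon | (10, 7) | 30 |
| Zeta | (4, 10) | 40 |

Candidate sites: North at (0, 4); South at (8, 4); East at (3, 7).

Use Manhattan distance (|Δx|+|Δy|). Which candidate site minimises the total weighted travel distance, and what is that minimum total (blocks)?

East, total 747 blocks

Total weighted distance at each candidate:
  North (0, 4): total = 1515
  South (8, 4): total = 1189
  East (3, 7): total = 747
Minimum is at East with total 747 blocks.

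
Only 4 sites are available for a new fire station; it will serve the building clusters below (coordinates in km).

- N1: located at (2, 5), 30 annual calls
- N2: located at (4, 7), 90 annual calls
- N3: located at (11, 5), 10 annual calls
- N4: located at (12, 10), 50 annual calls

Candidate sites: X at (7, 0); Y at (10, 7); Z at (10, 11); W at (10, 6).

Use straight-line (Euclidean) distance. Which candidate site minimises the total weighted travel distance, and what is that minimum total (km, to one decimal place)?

Y, total 990.0 km

Total weighted distance at each candidate:
  X (7, 0): total = 1520.6
  Y (10, 7): total = 990.0
  Z (10, 11): total = 1121.6
  W (10, 6): total = 1027.1
Minimum is at Y with total 990.0 km.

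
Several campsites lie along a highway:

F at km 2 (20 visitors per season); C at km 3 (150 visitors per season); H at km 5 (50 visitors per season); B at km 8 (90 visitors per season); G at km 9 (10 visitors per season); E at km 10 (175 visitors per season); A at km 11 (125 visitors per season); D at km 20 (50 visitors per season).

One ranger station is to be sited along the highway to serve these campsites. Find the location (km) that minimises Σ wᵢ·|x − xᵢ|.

x = 10

For a sum of weighted absolute distances on a line, the optimum is the weighted median (not the mean). Total weight W = 670; half-weight = 335.
Sort by position and accumulate weight:
  km 2 (F, w=20) → cum 20
  km 3 (C, w=150) → cum 170
  km 5 (H, w=50) → cum 220
  km 8 (B, w=90) → cum 310
  km 9 (G, w=10) → cum 320
  km 10 (E, w=175) → cum 495  ≥ 335 → median here
  km 11 (A, w=125) → cum 620
  km 20 (D, w=50) → cum 670
Optimal location: km 10.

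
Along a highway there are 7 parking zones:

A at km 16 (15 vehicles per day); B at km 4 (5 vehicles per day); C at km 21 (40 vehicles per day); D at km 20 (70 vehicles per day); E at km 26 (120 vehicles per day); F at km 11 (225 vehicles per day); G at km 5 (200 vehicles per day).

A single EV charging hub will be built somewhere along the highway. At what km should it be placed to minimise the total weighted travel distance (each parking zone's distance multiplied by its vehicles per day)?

For a sum of weighted absolute distances on a line, the optimum is the weighted median (not the mean). Total weight W = 675; half-weight = 337.5.
Sort by position and accumulate weight:
  km 4 (B, w=5) → cum 5
  km 5 (G, w=200) → cum 205
  km 11 (F, w=225) → cum 430  ≥ 337.5 → median here
  km 16 (A, w=15) → cum 445
  km 20 (D, w=70) → cum 515
  km 21 (C, w=40) → cum 555
  km 26 (E, w=120) → cum 675
Optimal location: km 11.

x = 11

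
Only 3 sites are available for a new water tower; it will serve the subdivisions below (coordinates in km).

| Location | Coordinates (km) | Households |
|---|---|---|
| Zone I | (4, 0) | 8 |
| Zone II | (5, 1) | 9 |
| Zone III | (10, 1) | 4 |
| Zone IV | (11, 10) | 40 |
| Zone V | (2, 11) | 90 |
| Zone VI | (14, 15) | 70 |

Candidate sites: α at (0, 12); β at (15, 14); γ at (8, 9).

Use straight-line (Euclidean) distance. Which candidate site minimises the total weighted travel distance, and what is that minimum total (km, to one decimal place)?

γ, total 1478.3 km

Total weighted distance at each candidate:
  α (0, 12): total = 1920.1
  β (15, 14): total = 1871.8
  γ (8, 9): total = 1478.3
Minimum is at γ with total 1478.3 km.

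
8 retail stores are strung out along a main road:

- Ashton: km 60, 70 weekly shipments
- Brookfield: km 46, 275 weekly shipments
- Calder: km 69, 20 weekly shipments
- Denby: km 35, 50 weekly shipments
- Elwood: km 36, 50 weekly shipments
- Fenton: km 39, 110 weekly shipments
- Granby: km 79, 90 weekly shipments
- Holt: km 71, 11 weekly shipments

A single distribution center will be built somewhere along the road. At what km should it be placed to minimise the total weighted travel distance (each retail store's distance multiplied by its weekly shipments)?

For a sum of weighted absolute distances on a line, the optimum is the weighted median (not the mean). Total weight W = 676; half-weight = 338.
Sort by position and accumulate weight:
  km 35 (Denby, w=50) → cum 50
  km 36 (Elwood, w=50) → cum 100
  km 39 (Fenton, w=110) → cum 210
  km 46 (Brookfield, w=275) → cum 485  ≥ 338 → median here
  km 60 (Ashton, w=70) → cum 555
  km 69 (Calder, w=20) → cum 575
  km 71 (Holt, w=11) → cum 586
  km 79 (Granby, w=90) → cum 676
Optimal location: km 46.

x = 46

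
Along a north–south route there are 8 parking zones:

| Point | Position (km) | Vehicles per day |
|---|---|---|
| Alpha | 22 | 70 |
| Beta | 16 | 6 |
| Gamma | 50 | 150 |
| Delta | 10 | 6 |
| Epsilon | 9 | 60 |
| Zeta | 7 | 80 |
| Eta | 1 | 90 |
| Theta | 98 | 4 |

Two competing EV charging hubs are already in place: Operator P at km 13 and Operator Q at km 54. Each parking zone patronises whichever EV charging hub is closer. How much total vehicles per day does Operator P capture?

312

The indifferent point is the midpoint (13+54)/2 = 33.5; parking zones left of it (closer to Operator P at 13) go to Operator P, those right go to Operator Q.
  Eta at 1 (w=90) → Operator P
  Zeta at 7 (w=80) → Operator P
  Epsilon at 9 (w=60) → Operator P
  Delta at 10 (w=6) → Operator P
  Beta at 16 (w=6) → Operator P
  Alpha at 22 (w=70) → Operator P
  Gamma at 50 (w=150) → Operator Q
  Theta at 98 (w=4) → Operator Q
Operator P captures 312; Operator Q captures 154.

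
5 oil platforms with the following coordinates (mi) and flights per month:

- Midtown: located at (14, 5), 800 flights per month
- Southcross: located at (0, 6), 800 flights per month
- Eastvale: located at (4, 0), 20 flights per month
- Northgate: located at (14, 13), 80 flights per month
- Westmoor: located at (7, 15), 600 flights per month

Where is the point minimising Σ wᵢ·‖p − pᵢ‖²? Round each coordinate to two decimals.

The minimiser of Σwᵢ‖p−pᵢ‖² is the weighted centroid p* = (Σwᵢpᵢ)/(Σwᵢ).
Σwᵢ = 2300.
Σwᵢxᵢ = 800·14 + 800·0 + 20·4 + 80·14 + 600·7 = 16600.
Σwᵢyᵢ = 800·5 + 800·6 + 20·0 + 80·13 + 600·15 = 18840.
x* = 16600/2300 = 7.22, y* = 18840/2300 = 8.19.

(7.22, 8.19)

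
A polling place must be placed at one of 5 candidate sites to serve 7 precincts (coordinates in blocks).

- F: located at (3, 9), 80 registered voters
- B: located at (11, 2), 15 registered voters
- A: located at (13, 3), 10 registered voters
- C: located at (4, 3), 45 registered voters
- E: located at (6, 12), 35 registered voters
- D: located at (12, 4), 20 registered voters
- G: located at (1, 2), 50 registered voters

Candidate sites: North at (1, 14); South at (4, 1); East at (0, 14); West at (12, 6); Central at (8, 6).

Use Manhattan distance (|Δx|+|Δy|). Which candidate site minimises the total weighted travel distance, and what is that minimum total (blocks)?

Total weighted distance at each candidate:
  North (1, 14): total = 3015
  South (4, 1): total = 1915
  East (0, 14): total = 3270
  West (12, 6): total = 2780
  Central (8, 6): total = 2090
Minimum is at South with total 1915 blocks.

South, total 1915 blocks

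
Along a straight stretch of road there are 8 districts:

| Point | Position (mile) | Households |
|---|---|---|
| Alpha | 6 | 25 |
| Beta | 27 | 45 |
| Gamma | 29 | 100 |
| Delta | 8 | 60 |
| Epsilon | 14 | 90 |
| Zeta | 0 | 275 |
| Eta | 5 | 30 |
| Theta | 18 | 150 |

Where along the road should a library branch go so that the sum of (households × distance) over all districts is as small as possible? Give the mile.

x = 8

For a sum of weighted absolute distances on a line, the optimum is the weighted median (not the mean). Total weight W = 775; half-weight = 387.5.
Sort by position and accumulate weight:
  mile 0 (Zeta, w=275) → cum 275
  mile 5 (Eta, w=30) → cum 305
  mile 6 (Alpha, w=25) → cum 330
  mile 8 (Delta, w=60) → cum 390  ≥ 387.5 → median here
  mile 14 (Epsilon, w=90) → cum 480
  mile 18 (Theta, w=150) → cum 630
  mile 27 (Beta, w=45) → cum 675
  mile 29 (Gamma, w=100) → cum 775
Optimal location: mile 8.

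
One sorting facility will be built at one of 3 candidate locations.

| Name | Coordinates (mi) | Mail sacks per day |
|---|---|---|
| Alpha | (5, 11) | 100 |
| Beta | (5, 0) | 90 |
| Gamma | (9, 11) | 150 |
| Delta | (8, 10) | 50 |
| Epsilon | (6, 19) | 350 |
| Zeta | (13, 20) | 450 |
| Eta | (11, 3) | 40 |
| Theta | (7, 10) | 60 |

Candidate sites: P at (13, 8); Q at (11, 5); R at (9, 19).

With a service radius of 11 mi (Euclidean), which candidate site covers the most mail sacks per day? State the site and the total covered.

Coverage radius r = 11 mi; a point is covered iff (Δx)²+(Δy)² ≤ 11² = 121.
  P (13, 8): covers {Alpha, Gamma, Delta, Eta, Theta} → 400
  Q (11, 5): covers {Alpha, Beta, Gamma, Delta, Eta, Theta} → 490
  R (9, 19): covers {Alpha, Gamma, Delta, Epsilon, Zeta, Theta} → 1160
Maximum coverage at R: 1160 mail sacks per day.

R, covering 1160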